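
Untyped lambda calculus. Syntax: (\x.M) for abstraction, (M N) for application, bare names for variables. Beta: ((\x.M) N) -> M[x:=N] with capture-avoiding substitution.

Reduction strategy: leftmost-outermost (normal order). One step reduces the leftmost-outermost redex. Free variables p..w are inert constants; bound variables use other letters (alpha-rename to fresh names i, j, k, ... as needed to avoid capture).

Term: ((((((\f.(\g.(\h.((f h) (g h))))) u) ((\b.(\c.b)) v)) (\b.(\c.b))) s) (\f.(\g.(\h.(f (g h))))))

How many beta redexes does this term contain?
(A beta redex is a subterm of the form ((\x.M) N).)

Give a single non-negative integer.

Term: ((((((\f.(\g.(\h.((f h) (g h))))) u) ((\b.(\c.b)) v)) (\b.(\c.b))) s) (\f.(\g.(\h.(f (g h))))))
  Redex: ((\f.(\g.(\h.((f h) (g h))))) u)
  Redex: ((\b.(\c.b)) v)
Total redexes: 2

Answer: 2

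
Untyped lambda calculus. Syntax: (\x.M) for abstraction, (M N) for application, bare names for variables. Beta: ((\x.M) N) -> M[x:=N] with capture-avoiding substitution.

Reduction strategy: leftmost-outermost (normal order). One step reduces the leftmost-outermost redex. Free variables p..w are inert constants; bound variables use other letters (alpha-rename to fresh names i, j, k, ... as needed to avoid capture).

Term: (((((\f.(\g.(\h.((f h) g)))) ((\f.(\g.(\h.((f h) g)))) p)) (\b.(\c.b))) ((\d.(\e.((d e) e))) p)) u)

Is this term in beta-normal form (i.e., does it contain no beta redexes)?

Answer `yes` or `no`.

Term: (((((\f.(\g.(\h.((f h) g)))) ((\f.(\g.(\h.((f h) g)))) p)) (\b.(\c.b))) ((\d.(\e.((d e) e))) p)) u)
Found 3 beta redex(es).

Answer: no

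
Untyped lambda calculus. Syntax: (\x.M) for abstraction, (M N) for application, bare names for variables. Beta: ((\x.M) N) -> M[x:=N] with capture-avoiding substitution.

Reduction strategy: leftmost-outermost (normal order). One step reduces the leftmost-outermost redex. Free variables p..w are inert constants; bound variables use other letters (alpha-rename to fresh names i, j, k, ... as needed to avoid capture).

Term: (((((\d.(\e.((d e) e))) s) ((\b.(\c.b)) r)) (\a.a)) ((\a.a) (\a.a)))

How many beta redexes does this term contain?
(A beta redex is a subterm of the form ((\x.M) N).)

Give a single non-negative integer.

Answer: 3

Derivation:
Term: (((((\d.(\e.((d e) e))) s) ((\b.(\c.b)) r)) (\a.a)) ((\a.a) (\a.a)))
  Redex: ((\d.(\e.((d e) e))) s)
  Redex: ((\b.(\c.b)) r)
  Redex: ((\a.a) (\a.a))
Total redexes: 3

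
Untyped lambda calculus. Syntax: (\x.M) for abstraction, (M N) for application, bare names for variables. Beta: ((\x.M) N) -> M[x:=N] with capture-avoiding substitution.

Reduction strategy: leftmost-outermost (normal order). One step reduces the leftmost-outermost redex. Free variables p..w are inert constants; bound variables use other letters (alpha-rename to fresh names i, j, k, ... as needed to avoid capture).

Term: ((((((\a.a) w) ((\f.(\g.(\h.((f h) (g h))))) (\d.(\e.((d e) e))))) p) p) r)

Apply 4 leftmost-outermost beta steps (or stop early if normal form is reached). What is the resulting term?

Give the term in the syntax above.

Step 0: ((((((\a.a) w) ((\f.(\g.(\h.((f h) (g h))))) (\d.(\e.((d e) e))))) p) p) r)
Step 1: ((((w ((\f.(\g.(\h.((f h) (g h))))) (\d.(\e.((d e) e))))) p) p) r)
Step 2: ((((w (\g.(\h.(((\d.(\e.((d e) e))) h) (g h))))) p) p) r)
Step 3: ((((w (\g.(\h.((\e.((h e) e)) (g h))))) p) p) r)
Step 4: ((((w (\g.(\h.((h (g h)) (g h))))) p) p) r)

Answer: ((((w (\g.(\h.((h (g h)) (g h))))) p) p) r)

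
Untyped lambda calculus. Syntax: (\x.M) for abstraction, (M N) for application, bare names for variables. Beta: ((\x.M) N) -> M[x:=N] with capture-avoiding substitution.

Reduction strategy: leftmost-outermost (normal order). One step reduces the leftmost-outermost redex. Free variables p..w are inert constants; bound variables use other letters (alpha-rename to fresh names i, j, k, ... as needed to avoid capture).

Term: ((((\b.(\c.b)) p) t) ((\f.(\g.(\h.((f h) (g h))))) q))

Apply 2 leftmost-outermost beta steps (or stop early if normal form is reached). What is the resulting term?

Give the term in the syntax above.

Answer: (p ((\f.(\g.(\h.((f h) (g h))))) q))

Derivation:
Step 0: ((((\b.(\c.b)) p) t) ((\f.(\g.(\h.((f h) (g h))))) q))
Step 1: (((\c.p) t) ((\f.(\g.(\h.((f h) (g h))))) q))
Step 2: (p ((\f.(\g.(\h.((f h) (g h))))) q))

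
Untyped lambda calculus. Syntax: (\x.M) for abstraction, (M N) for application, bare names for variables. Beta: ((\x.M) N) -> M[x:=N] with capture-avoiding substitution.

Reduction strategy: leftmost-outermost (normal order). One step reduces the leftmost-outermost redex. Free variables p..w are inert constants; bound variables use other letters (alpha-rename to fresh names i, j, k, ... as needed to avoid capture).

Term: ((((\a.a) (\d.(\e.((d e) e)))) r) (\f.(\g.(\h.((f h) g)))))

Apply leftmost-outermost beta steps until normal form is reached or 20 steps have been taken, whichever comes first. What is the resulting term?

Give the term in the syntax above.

Step 0: ((((\a.a) (\d.(\e.((d e) e)))) r) (\f.(\g.(\h.((f h) g)))))
Step 1: (((\d.(\e.((d e) e))) r) (\f.(\g.(\h.((f h) g)))))
Step 2: ((\e.((r e) e)) (\f.(\g.(\h.((f h) g)))))
Step 3: ((r (\f.(\g.(\h.((f h) g))))) (\f.(\g.(\h.((f h) g)))))

Answer: ((r (\f.(\g.(\h.((f h) g))))) (\f.(\g.(\h.((f h) g)))))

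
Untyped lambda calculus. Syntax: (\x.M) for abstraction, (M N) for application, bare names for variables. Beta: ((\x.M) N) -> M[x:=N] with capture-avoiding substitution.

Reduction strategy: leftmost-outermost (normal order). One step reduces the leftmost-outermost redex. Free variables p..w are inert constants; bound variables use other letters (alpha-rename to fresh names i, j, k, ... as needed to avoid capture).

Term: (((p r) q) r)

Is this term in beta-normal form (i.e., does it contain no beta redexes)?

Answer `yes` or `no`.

Term: (((p r) q) r)
No beta redexes found.

Answer: yes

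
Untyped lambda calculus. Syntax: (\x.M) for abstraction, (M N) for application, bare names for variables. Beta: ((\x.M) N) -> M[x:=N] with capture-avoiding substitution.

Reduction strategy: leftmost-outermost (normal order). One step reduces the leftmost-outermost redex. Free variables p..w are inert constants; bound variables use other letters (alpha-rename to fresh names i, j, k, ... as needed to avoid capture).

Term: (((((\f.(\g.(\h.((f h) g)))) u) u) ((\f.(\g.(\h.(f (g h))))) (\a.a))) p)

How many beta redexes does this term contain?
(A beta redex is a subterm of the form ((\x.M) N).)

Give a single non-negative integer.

Answer: 2

Derivation:
Term: (((((\f.(\g.(\h.((f h) g)))) u) u) ((\f.(\g.(\h.(f (g h))))) (\a.a))) p)
  Redex: ((\f.(\g.(\h.((f h) g)))) u)
  Redex: ((\f.(\g.(\h.(f (g h))))) (\a.a))
Total redexes: 2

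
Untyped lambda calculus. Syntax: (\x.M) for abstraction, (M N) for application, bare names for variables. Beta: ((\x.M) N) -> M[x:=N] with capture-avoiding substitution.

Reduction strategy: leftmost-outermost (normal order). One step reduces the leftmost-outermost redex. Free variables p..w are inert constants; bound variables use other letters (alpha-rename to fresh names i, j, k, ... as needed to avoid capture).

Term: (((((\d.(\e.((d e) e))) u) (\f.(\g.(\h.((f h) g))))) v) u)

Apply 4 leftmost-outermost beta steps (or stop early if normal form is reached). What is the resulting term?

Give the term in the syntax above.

Step 0: (((((\d.(\e.((d e) e))) u) (\f.(\g.(\h.((f h) g))))) v) u)
Step 1: ((((\e.((u e) e)) (\f.(\g.(\h.((f h) g))))) v) u)
Step 2: ((((u (\f.(\g.(\h.((f h) g))))) (\f.(\g.(\h.((f h) g))))) v) u)
Step 3: (normal form reached)

Answer: ((((u (\f.(\g.(\h.((f h) g))))) (\f.(\g.(\h.((f h) g))))) v) u)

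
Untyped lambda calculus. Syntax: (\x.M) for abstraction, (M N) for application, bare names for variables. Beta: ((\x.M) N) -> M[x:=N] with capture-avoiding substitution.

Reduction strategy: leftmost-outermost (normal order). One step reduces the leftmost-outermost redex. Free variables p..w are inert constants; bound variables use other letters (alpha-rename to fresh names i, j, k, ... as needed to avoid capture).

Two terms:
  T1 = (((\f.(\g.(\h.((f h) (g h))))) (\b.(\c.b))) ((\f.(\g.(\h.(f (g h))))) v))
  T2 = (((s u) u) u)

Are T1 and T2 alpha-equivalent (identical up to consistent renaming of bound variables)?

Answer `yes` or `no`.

Term 1: (((\f.(\g.(\h.((f h) (g h))))) (\b.(\c.b))) ((\f.(\g.(\h.(f (g h))))) v))
Term 2: (((s u) u) u)
Alpha-equivalence: compare structure up to binder renaming.
Result: False

Answer: no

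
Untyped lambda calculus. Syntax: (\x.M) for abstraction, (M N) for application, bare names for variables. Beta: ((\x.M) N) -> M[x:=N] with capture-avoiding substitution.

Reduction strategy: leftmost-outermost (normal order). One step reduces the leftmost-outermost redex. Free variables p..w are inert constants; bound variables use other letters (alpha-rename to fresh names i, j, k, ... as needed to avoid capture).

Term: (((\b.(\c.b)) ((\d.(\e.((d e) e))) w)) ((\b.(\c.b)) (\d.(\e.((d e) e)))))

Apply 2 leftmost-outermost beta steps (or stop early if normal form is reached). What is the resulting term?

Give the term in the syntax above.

Step 0: (((\b.(\c.b)) ((\d.(\e.((d e) e))) w)) ((\b.(\c.b)) (\d.(\e.((d e) e)))))
Step 1: ((\c.((\d.(\e.((d e) e))) w)) ((\b.(\c.b)) (\d.(\e.((d e) e)))))
Step 2: ((\d.(\e.((d e) e))) w)

Answer: ((\d.(\e.((d e) e))) w)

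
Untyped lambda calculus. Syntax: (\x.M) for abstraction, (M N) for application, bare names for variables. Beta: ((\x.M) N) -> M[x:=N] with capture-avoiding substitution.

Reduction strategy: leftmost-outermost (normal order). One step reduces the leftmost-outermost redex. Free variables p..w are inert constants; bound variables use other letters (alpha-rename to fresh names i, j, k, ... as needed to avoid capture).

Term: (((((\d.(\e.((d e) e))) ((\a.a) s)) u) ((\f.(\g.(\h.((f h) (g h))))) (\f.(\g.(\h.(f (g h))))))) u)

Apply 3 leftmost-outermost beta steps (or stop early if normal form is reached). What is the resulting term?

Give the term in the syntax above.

Step 0: (((((\d.(\e.((d e) e))) ((\a.a) s)) u) ((\f.(\g.(\h.((f h) (g h))))) (\f.(\g.(\h.(f (g h))))))) u)
Step 1: ((((\e.((((\a.a) s) e) e)) u) ((\f.(\g.(\h.((f h) (g h))))) (\f.(\g.(\h.(f (g h))))))) u)
Step 2: ((((((\a.a) s) u) u) ((\f.(\g.(\h.((f h) (g h))))) (\f.(\g.(\h.(f (g h))))))) u)
Step 3: ((((s u) u) ((\f.(\g.(\h.((f h) (g h))))) (\f.(\g.(\h.(f (g h))))))) u)

Answer: ((((s u) u) ((\f.(\g.(\h.((f h) (g h))))) (\f.(\g.(\h.(f (g h))))))) u)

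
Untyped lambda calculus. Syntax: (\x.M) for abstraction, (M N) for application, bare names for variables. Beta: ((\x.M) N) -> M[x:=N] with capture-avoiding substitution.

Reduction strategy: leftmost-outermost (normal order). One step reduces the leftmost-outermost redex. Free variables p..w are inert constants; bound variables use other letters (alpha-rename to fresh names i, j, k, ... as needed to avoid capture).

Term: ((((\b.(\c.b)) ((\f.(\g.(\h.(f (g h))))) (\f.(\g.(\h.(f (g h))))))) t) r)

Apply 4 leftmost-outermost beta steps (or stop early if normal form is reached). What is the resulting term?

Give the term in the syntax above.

Step 0: ((((\b.(\c.b)) ((\f.(\g.(\h.(f (g h))))) (\f.(\g.(\h.(f (g h))))))) t) r)
Step 1: (((\c.((\f.(\g.(\h.(f (g h))))) (\f.(\g.(\h.(f (g h))))))) t) r)
Step 2: (((\f.(\g.(\h.(f (g h))))) (\f.(\g.(\h.(f (g h)))))) r)
Step 3: ((\g.(\h.((\f.(\g.(\h.(f (g h))))) (g h)))) r)
Step 4: (\h.((\f.(\g.(\h.(f (g h))))) (r h)))

Answer: (\h.((\f.(\g.(\h.(f (g h))))) (r h)))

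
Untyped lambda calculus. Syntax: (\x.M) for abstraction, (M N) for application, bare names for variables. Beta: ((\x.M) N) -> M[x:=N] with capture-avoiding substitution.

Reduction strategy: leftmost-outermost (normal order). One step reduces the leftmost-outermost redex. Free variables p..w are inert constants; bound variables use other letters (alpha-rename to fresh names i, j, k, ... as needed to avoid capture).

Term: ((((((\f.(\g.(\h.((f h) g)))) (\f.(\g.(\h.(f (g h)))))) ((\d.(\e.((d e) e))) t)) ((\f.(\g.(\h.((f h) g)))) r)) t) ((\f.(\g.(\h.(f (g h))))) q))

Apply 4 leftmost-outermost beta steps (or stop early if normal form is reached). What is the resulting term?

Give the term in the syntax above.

Answer: ((((\g.(\h.(((\f.(\g.(\h.((f h) g)))) r) (g h)))) ((\d.(\e.((d e) e))) t)) t) ((\f.(\g.(\h.(f (g h))))) q))

Derivation:
Step 0: ((((((\f.(\g.(\h.((f h) g)))) (\f.(\g.(\h.(f (g h)))))) ((\d.(\e.((d e) e))) t)) ((\f.(\g.(\h.((f h) g)))) r)) t) ((\f.(\g.(\h.(f (g h))))) q))
Step 1: (((((\g.(\h.(((\f.(\g.(\h.(f (g h))))) h) g))) ((\d.(\e.((d e) e))) t)) ((\f.(\g.(\h.((f h) g)))) r)) t) ((\f.(\g.(\h.(f (g h))))) q))
Step 2: ((((\h.(((\f.(\g.(\h.(f (g h))))) h) ((\d.(\e.((d e) e))) t))) ((\f.(\g.(\h.((f h) g)))) r)) t) ((\f.(\g.(\h.(f (g h))))) q))
Step 3: (((((\f.(\g.(\h.(f (g h))))) ((\f.(\g.(\h.((f h) g)))) r)) ((\d.(\e.((d e) e))) t)) t) ((\f.(\g.(\h.(f (g h))))) q))
Step 4: ((((\g.(\h.(((\f.(\g.(\h.((f h) g)))) r) (g h)))) ((\d.(\e.((d e) e))) t)) t) ((\f.(\g.(\h.(f (g h))))) q))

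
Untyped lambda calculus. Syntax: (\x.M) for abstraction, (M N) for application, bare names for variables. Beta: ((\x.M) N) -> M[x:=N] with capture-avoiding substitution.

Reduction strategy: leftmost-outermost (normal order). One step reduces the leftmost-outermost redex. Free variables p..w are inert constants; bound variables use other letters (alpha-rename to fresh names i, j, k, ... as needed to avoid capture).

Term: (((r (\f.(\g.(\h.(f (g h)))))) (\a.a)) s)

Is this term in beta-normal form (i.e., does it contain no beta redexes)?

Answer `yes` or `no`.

Answer: yes

Derivation:
Term: (((r (\f.(\g.(\h.(f (g h)))))) (\a.a)) s)
No beta redexes found.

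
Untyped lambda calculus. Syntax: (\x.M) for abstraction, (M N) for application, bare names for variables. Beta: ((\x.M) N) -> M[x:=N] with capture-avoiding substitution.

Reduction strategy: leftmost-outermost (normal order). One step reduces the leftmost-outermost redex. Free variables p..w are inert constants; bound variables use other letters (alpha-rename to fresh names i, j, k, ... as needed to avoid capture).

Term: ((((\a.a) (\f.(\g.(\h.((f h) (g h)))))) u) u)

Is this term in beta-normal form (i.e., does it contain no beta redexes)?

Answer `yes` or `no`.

Answer: no

Derivation:
Term: ((((\a.a) (\f.(\g.(\h.((f h) (g h)))))) u) u)
Found 1 beta redex(es).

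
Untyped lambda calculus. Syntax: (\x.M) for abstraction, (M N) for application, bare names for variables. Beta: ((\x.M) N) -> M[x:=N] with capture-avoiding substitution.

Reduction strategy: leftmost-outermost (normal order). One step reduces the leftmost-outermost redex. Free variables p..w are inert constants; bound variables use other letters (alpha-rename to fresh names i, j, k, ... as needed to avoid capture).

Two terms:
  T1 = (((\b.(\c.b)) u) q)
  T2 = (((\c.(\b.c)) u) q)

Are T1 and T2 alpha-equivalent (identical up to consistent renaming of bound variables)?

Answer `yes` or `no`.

Term 1: (((\b.(\c.b)) u) q)
Term 2: (((\c.(\b.c)) u) q)
Alpha-equivalence: compare structure up to binder renaming.
Result: True

Answer: yes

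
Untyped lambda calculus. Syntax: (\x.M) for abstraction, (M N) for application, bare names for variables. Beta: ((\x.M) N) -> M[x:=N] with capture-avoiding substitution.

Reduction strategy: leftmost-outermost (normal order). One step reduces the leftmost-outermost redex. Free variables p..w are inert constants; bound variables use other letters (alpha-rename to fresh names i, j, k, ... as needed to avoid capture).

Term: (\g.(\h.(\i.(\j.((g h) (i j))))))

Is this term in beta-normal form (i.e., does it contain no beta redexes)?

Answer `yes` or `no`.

Term: (\g.(\h.(\i.(\j.((g h) (i j))))))
No beta redexes found.

Answer: yes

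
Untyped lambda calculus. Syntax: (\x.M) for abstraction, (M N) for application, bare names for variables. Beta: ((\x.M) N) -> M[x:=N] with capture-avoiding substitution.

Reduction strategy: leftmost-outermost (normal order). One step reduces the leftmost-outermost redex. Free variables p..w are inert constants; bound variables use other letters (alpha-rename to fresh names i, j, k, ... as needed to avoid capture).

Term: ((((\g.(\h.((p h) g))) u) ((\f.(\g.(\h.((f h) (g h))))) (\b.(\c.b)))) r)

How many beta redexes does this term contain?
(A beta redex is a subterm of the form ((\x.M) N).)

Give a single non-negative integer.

Term: ((((\g.(\h.((p h) g))) u) ((\f.(\g.(\h.((f h) (g h))))) (\b.(\c.b)))) r)
  Redex: ((\g.(\h.((p h) g))) u)
  Redex: ((\f.(\g.(\h.((f h) (g h))))) (\b.(\c.b)))
Total redexes: 2

Answer: 2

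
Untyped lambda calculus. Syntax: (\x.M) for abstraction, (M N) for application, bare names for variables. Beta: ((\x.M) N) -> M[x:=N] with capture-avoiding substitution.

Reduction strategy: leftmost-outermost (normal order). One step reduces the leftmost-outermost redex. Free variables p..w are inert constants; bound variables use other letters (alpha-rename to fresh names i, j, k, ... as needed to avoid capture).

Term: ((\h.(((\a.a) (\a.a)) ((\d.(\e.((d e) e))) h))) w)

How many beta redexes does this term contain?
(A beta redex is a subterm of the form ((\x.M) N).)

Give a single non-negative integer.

Term: ((\h.(((\a.a) (\a.a)) ((\d.(\e.((d e) e))) h))) w)
  Redex: ((\h.(((\a.a) (\a.a)) ((\d.(\e.((d e) e))) h))) w)
  Redex: ((\a.a) (\a.a))
  Redex: ((\d.(\e.((d e) e))) h)
Total redexes: 3

Answer: 3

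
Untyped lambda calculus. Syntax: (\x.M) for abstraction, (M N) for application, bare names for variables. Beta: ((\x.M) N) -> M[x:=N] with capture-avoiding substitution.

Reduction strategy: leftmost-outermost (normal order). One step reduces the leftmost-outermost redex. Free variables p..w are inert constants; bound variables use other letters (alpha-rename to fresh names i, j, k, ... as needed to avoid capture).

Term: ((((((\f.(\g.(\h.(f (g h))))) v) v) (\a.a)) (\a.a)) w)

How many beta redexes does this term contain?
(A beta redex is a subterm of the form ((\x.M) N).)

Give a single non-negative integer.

Answer: 1

Derivation:
Term: ((((((\f.(\g.(\h.(f (g h))))) v) v) (\a.a)) (\a.a)) w)
  Redex: ((\f.(\g.(\h.(f (g h))))) v)
Total redexes: 1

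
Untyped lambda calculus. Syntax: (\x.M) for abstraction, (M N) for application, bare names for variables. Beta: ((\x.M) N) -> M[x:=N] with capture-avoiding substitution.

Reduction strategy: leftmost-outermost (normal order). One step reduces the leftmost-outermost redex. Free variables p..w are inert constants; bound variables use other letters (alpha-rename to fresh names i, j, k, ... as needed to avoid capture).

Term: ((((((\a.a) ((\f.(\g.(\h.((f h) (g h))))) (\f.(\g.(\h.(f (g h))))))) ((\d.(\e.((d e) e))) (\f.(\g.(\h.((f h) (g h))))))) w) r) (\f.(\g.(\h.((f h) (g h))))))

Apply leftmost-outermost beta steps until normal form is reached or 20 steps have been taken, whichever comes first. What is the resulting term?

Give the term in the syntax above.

Step 0: ((((((\a.a) ((\f.(\g.(\h.((f h) (g h))))) (\f.(\g.(\h.(f (g h))))))) ((\d.(\e.((d e) e))) (\f.(\g.(\h.((f h) (g h))))))) w) r) (\f.(\g.(\h.((f h) (g h))))))
Step 1: ((((((\f.(\g.(\h.((f h) (g h))))) (\f.(\g.(\h.(f (g h)))))) ((\d.(\e.((d e) e))) (\f.(\g.(\h.((f h) (g h))))))) w) r) (\f.(\g.(\h.((f h) (g h))))))
Step 2: (((((\g.(\h.(((\f.(\g.(\h.(f (g h))))) h) (g h)))) ((\d.(\e.((d e) e))) (\f.(\g.(\h.((f h) (g h))))))) w) r) (\f.(\g.(\h.((f h) (g h))))))
Step 3: ((((\h.(((\f.(\g.(\h.(f (g h))))) h) (((\d.(\e.((d e) e))) (\f.(\g.(\h.((f h) (g h)))))) h))) w) r) (\f.(\g.(\h.((f h) (g h))))))
Step 4: (((((\f.(\g.(\h.(f (g h))))) w) (((\d.(\e.((d e) e))) (\f.(\g.(\h.((f h) (g h)))))) w)) r) (\f.(\g.(\h.((f h) (g h))))))
Step 5: ((((\g.(\h.(w (g h)))) (((\d.(\e.((d e) e))) (\f.(\g.(\h.((f h) (g h)))))) w)) r) (\f.(\g.(\h.((f h) (g h))))))
Step 6: (((\h.(w ((((\d.(\e.((d e) e))) (\f.(\g.(\h.((f h) (g h)))))) w) h))) r) (\f.(\g.(\h.((f h) (g h))))))
Step 7: ((w ((((\d.(\e.((d e) e))) (\f.(\g.(\h.((f h) (g h)))))) w) r)) (\f.(\g.(\h.((f h) (g h))))))
Step 8: ((w (((\e.(((\f.(\g.(\h.((f h) (g h))))) e) e)) w) r)) (\f.(\g.(\h.((f h) (g h))))))
Step 9: ((w ((((\f.(\g.(\h.((f h) (g h))))) w) w) r)) (\f.(\g.(\h.((f h) (g h))))))
Step 10: ((w (((\g.(\h.((w h) (g h)))) w) r)) (\f.(\g.(\h.((f h) (g h))))))
Step 11: ((w ((\h.((w h) (w h))) r)) (\f.(\g.(\h.((f h) (g h))))))
Step 12: ((w ((w r) (w r))) (\f.(\g.(\h.((f h) (g h))))))

Answer: ((w ((w r) (w r))) (\f.(\g.(\h.((f h) (g h))))))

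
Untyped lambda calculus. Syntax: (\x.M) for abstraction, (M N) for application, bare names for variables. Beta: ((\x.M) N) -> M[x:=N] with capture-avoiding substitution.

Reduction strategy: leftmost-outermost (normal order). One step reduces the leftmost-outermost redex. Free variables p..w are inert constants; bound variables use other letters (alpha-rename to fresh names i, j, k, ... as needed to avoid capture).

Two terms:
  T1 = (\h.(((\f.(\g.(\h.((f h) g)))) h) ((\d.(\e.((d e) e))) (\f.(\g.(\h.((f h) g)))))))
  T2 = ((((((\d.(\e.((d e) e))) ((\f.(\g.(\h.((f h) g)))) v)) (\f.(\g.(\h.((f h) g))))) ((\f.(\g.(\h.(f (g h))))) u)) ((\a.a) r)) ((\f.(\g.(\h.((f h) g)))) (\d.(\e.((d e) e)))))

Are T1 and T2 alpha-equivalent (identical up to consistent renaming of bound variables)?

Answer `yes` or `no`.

Term 1: (\h.(((\f.(\g.(\h.((f h) g)))) h) ((\d.(\e.((d e) e))) (\f.(\g.(\h.((f h) g)))))))
Term 2: ((((((\d.(\e.((d e) e))) ((\f.(\g.(\h.((f h) g)))) v)) (\f.(\g.(\h.((f h) g))))) ((\f.(\g.(\h.(f (g h))))) u)) ((\a.a) r)) ((\f.(\g.(\h.((f h) g)))) (\d.(\e.((d e) e)))))
Alpha-equivalence: compare structure up to binder renaming.
Result: False

Answer: no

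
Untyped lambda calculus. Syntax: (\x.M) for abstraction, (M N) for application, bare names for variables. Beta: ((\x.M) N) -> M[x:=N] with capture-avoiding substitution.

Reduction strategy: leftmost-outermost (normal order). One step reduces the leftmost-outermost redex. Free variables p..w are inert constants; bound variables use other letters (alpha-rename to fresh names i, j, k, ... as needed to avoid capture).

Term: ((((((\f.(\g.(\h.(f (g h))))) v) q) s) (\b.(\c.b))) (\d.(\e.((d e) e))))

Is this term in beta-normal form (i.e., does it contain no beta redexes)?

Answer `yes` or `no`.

Term: ((((((\f.(\g.(\h.(f (g h))))) v) q) s) (\b.(\c.b))) (\d.(\e.((d e) e))))
Found 1 beta redex(es).

Answer: no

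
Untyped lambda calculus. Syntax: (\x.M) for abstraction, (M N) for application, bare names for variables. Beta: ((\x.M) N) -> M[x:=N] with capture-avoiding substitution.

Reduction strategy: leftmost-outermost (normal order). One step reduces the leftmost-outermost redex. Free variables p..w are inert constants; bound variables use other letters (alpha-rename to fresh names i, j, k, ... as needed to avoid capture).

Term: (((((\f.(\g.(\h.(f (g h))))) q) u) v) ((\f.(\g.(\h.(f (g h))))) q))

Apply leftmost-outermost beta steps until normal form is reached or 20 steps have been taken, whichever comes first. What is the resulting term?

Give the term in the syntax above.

Answer: ((q (u v)) (\g.(\h.(q (g h)))))

Derivation:
Step 0: (((((\f.(\g.(\h.(f (g h))))) q) u) v) ((\f.(\g.(\h.(f (g h))))) q))
Step 1: ((((\g.(\h.(q (g h)))) u) v) ((\f.(\g.(\h.(f (g h))))) q))
Step 2: (((\h.(q (u h))) v) ((\f.(\g.(\h.(f (g h))))) q))
Step 3: ((q (u v)) ((\f.(\g.(\h.(f (g h))))) q))
Step 4: ((q (u v)) (\g.(\h.(q (g h)))))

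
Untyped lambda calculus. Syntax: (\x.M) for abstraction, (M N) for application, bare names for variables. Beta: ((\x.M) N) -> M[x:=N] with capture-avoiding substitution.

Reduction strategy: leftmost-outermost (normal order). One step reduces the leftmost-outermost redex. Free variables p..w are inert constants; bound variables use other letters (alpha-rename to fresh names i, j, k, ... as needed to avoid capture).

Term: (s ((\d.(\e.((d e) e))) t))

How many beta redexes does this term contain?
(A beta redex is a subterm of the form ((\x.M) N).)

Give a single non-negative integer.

Term: (s ((\d.(\e.((d e) e))) t))
  Redex: ((\d.(\e.((d e) e))) t)
Total redexes: 1

Answer: 1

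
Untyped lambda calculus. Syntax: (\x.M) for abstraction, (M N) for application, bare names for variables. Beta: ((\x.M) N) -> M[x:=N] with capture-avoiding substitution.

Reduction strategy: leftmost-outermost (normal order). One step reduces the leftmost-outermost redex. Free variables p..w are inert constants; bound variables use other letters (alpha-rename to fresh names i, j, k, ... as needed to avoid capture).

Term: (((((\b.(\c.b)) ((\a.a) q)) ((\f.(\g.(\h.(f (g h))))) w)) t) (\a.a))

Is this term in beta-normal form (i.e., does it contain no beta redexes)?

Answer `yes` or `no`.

Term: (((((\b.(\c.b)) ((\a.a) q)) ((\f.(\g.(\h.(f (g h))))) w)) t) (\a.a))
Found 3 beta redex(es).

Answer: no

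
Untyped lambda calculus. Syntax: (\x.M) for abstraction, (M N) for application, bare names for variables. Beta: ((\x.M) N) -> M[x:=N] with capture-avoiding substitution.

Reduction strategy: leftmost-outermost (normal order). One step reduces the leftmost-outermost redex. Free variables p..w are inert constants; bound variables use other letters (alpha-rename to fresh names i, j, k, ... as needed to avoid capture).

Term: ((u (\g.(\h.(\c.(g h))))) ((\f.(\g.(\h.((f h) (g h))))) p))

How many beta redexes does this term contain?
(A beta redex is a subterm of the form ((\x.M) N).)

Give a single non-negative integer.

Answer: 1

Derivation:
Term: ((u (\g.(\h.(\c.(g h))))) ((\f.(\g.(\h.((f h) (g h))))) p))
  Redex: ((\f.(\g.(\h.((f h) (g h))))) p)
Total redexes: 1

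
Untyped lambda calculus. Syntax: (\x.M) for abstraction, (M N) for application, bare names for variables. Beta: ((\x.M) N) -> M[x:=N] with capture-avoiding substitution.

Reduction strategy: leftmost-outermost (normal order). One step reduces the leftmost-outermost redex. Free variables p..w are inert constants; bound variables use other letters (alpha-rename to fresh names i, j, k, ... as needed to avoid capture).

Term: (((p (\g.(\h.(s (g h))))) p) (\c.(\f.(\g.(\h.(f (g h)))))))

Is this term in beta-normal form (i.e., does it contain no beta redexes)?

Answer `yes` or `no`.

Answer: yes

Derivation:
Term: (((p (\g.(\h.(s (g h))))) p) (\c.(\f.(\g.(\h.(f (g h)))))))
No beta redexes found.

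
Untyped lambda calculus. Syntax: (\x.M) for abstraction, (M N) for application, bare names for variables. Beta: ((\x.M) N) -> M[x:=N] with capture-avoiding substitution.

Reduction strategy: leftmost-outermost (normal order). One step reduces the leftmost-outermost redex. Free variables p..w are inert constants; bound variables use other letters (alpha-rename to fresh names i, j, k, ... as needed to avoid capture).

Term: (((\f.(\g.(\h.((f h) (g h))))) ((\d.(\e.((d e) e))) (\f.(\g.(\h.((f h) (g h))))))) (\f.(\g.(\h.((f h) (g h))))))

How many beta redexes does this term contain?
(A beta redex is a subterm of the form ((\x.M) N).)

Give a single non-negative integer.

Answer: 2

Derivation:
Term: (((\f.(\g.(\h.((f h) (g h))))) ((\d.(\e.((d e) e))) (\f.(\g.(\h.((f h) (g h))))))) (\f.(\g.(\h.((f h) (g h))))))
  Redex: ((\f.(\g.(\h.((f h) (g h))))) ((\d.(\e.((d e) e))) (\f.(\g.(\h.((f h) (g h)))))))
  Redex: ((\d.(\e.((d e) e))) (\f.(\g.(\h.((f h) (g h))))))
Total redexes: 2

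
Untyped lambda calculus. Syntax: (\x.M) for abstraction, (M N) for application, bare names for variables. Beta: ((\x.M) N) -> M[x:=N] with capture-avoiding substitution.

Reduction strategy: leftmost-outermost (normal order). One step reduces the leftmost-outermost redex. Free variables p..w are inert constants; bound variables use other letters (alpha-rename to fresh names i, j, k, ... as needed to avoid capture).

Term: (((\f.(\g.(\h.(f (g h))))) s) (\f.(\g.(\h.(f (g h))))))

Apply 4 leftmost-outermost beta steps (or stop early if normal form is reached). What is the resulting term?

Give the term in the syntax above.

Answer: (\h.(s (\g.(\i.(h (g i))))))

Derivation:
Step 0: (((\f.(\g.(\h.(f (g h))))) s) (\f.(\g.(\h.(f (g h))))))
Step 1: ((\g.(\h.(s (g h)))) (\f.(\g.(\h.(f (g h))))))
Step 2: (\h.(s ((\f.(\g.(\h.(f (g h))))) h)))
Step 3: (\h.(s (\g.(\i.(h (g i))))))
Step 4: (normal form reached)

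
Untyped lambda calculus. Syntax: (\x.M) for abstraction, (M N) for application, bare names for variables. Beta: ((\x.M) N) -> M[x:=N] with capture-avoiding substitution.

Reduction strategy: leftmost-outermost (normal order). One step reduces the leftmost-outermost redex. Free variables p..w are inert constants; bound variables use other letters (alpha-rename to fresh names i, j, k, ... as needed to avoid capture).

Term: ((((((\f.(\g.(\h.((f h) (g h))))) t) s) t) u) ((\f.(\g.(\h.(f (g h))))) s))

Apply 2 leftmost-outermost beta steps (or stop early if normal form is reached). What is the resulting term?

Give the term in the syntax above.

Step 0: ((((((\f.(\g.(\h.((f h) (g h))))) t) s) t) u) ((\f.(\g.(\h.(f (g h))))) s))
Step 1: (((((\g.(\h.((t h) (g h)))) s) t) u) ((\f.(\g.(\h.(f (g h))))) s))
Step 2: ((((\h.((t h) (s h))) t) u) ((\f.(\g.(\h.(f (g h))))) s))

Answer: ((((\h.((t h) (s h))) t) u) ((\f.(\g.(\h.(f (g h))))) s))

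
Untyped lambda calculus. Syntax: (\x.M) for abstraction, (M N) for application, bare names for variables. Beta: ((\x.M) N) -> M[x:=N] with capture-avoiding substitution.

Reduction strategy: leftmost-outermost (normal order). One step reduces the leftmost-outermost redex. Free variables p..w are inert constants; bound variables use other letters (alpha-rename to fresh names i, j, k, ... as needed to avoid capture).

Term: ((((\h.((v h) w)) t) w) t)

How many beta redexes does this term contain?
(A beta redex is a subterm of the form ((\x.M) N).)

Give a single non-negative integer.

Term: ((((\h.((v h) w)) t) w) t)
  Redex: ((\h.((v h) w)) t)
Total redexes: 1

Answer: 1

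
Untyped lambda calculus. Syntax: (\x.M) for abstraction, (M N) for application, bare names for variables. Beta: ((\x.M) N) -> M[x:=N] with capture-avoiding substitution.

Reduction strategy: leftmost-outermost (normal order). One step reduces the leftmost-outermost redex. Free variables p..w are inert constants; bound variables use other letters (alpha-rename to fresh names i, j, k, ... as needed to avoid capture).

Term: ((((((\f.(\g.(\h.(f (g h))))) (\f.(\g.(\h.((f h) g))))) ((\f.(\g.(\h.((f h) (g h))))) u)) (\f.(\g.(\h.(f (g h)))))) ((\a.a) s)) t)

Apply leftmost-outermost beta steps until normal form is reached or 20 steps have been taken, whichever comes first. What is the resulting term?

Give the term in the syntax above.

Step 0: ((((((\f.(\g.(\h.(f (g h))))) (\f.(\g.(\h.((f h) g))))) ((\f.(\g.(\h.((f h) (g h))))) u)) (\f.(\g.(\h.(f (g h)))))) ((\a.a) s)) t)
Step 1: (((((\g.(\h.((\f.(\g.(\h.((f h) g)))) (g h)))) ((\f.(\g.(\h.((f h) (g h))))) u)) (\f.(\g.(\h.(f (g h)))))) ((\a.a) s)) t)
Step 2: ((((\h.((\f.(\g.(\h.((f h) g)))) (((\f.(\g.(\h.((f h) (g h))))) u) h))) (\f.(\g.(\h.(f (g h)))))) ((\a.a) s)) t)
Step 3: ((((\f.(\g.(\h.((f h) g)))) (((\f.(\g.(\h.((f h) (g h))))) u) (\f.(\g.(\h.(f (g h))))))) ((\a.a) s)) t)
Step 4: (((\g.(\h.(((((\f.(\g.(\h.((f h) (g h))))) u) (\f.(\g.(\h.(f (g h)))))) h) g))) ((\a.a) s)) t)
Step 5: ((\h.(((((\f.(\g.(\h.((f h) (g h))))) u) (\f.(\g.(\h.(f (g h)))))) h) ((\a.a) s))) t)
Step 6: (((((\f.(\g.(\h.((f h) (g h))))) u) (\f.(\g.(\h.(f (g h)))))) t) ((\a.a) s))
Step 7: ((((\g.(\h.((u h) (g h)))) (\f.(\g.(\h.(f (g h)))))) t) ((\a.a) s))
Step 8: (((\h.((u h) ((\f.(\g.(\h.(f (g h))))) h))) t) ((\a.a) s))
Step 9: (((u t) ((\f.(\g.(\h.(f (g h))))) t)) ((\a.a) s))
Step 10: (((u t) (\g.(\h.(t (g h))))) ((\a.a) s))
Step 11: (((u t) (\g.(\h.(t (g h))))) s)

Answer: (((u t) (\g.(\h.(t (g h))))) s)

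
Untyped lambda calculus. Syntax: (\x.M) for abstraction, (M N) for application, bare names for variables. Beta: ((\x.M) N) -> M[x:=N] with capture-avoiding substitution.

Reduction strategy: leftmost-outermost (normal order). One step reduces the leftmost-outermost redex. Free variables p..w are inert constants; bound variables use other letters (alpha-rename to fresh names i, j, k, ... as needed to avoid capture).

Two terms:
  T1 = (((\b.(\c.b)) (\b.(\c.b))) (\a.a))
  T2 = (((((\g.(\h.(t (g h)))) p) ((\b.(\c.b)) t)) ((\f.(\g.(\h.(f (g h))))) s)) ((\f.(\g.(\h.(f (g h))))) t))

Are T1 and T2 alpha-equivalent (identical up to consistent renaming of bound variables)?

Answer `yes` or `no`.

Answer: no

Derivation:
Term 1: (((\b.(\c.b)) (\b.(\c.b))) (\a.a))
Term 2: (((((\g.(\h.(t (g h)))) p) ((\b.(\c.b)) t)) ((\f.(\g.(\h.(f (g h))))) s)) ((\f.(\g.(\h.(f (g h))))) t))
Alpha-equivalence: compare structure up to binder renaming.
Result: False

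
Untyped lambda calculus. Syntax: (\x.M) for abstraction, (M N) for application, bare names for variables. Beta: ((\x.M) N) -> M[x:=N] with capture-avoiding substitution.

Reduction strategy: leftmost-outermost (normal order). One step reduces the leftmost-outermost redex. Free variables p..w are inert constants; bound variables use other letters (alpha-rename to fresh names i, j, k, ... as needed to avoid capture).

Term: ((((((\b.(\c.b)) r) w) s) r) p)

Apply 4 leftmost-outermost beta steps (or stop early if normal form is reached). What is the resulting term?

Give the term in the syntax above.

Answer: (((r s) r) p)

Derivation:
Step 0: ((((((\b.(\c.b)) r) w) s) r) p)
Step 1: (((((\c.r) w) s) r) p)
Step 2: (((r s) r) p)
Step 3: (normal form reached)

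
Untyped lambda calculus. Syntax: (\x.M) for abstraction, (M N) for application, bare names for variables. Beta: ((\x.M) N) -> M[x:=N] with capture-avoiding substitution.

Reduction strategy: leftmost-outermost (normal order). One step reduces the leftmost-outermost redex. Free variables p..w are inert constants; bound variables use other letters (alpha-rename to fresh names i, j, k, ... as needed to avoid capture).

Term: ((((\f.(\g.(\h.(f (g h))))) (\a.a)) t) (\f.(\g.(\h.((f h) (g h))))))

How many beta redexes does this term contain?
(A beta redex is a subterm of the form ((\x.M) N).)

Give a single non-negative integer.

Term: ((((\f.(\g.(\h.(f (g h))))) (\a.a)) t) (\f.(\g.(\h.((f h) (g h))))))
  Redex: ((\f.(\g.(\h.(f (g h))))) (\a.a))
Total redexes: 1

Answer: 1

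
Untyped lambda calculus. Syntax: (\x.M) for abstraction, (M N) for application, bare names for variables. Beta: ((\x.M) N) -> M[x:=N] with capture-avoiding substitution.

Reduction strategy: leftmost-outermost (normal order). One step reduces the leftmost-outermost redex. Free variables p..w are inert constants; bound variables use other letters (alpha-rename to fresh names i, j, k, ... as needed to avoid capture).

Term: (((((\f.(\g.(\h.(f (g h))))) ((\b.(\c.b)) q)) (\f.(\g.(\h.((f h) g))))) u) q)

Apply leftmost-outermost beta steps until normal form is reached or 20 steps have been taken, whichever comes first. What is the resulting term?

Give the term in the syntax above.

Answer: (q q)

Derivation:
Step 0: (((((\f.(\g.(\h.(f (g h))))) ((\b.(\c.b)) q)) (\f.(\g.(\h.((f h) g))))) u) q)
Step 1: ((((\g.(\h.(((\b.(\c.b)) q) (g h)))) (\f.(\g.(\h.((f h) g))))) u) q)
Step 2: (((\h.(((\b.(\c.b)) q) ((\f.(\g.(\h.((f h) g)))) h))) u) q)
Step 3: ((((\b.(\c.b)) q) ((\f.(\g.(\h.((f h) g)))) u)) q)
Step 4: (((\c.q) ((\f.(\g.(\h.((f h) g)))) u)) q)
Step 5: (q q)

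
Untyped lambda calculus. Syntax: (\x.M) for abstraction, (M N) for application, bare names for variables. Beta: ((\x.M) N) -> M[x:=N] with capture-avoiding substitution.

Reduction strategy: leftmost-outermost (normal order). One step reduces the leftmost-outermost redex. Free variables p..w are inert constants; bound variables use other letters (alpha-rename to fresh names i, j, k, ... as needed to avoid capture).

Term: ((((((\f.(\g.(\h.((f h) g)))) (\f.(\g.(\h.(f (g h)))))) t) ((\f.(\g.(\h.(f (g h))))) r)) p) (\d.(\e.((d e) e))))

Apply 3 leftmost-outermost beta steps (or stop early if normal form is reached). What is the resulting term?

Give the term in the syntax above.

Step 0: ((((((\f.(\g.(\h.((f h) g)))) (\f.(\g.(\h.(f (g h)))))) t) ((\f.(\g.(\h.(f (g h))))) r)) p) (\d.(\e.((d e) e))))
Step 1: (((((\g.(\h.(((\f.(\g.(\h.(f (g h))))) h) g))) t) ((\f.(\g.(\h.(f (g h))))) r)) p) (\d.(\e.((d e) e))))
Step 2: ((((\h.(((\f.(\g.(\h.(f (g h))))) h) t)) ((\f.(\g.(\h.(f (g h))))) r)) p) (\d.(\e.((d e) e))))
Step 3: (((((\f.(\g.(\h.(f (g h))))) ((\f.(\g.(\h.(f (g h))))) r)) t) p) (\d.(\e.((d e) e))))

Answer: (((((\f.(\g.(\h.(f (g h))))) ((\f.(\g.(\h.(f (g h))))) r)) t) p) (\d.(\e.((d e) e))))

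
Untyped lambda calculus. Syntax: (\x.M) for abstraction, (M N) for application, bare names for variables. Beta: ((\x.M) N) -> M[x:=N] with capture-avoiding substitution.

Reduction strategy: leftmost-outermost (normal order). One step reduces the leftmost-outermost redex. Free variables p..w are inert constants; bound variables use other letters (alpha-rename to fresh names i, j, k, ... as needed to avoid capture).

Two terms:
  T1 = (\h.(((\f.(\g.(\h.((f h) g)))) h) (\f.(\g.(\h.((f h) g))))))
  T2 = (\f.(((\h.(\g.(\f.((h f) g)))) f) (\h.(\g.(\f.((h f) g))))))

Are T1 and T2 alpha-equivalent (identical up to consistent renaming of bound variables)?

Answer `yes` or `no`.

Term 1: (\h.(((\f.(\g.(\h.((f h) g)))) h) (\f.(\g.(\h.((f h) g))))))
Term 2: (\f.(((\h.(\g.(\f.((h f) g)))) f) (\h.(\g.(\f.((h f) g))))))
Alpha-equivalence: compare structure up to binder renaming.
Result: True

Answer: yes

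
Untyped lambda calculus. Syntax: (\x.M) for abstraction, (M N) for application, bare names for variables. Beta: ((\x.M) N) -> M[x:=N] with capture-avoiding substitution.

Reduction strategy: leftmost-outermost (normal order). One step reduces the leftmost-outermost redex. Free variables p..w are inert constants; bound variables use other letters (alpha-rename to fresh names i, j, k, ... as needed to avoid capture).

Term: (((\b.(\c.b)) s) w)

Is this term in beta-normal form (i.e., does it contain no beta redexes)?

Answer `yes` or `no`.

Answer: no

Derivation:
Term: (((\b.(\c.b)) s) w)
Found 1 beta redex(es).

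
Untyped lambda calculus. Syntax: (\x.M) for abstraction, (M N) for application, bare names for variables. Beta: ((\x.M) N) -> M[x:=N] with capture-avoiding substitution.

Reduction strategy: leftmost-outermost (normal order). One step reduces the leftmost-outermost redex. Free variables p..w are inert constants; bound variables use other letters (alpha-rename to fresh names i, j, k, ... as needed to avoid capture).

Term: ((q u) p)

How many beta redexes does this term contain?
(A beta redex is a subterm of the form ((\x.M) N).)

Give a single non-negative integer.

Term: ((q u) p)
  (no redexes)
Total redexes: 0

Answer: 0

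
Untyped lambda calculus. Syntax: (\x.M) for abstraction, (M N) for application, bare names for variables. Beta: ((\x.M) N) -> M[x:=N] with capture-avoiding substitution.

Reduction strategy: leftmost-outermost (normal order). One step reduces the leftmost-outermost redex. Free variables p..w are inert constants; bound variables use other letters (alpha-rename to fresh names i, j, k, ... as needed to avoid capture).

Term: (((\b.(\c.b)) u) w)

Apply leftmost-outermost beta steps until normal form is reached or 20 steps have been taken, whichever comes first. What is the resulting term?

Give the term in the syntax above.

Answer: u

Derivation:
Step 0: (((\b.(\c.b)) u) w)
Step 1: ((\c.u) w)
Step 2: u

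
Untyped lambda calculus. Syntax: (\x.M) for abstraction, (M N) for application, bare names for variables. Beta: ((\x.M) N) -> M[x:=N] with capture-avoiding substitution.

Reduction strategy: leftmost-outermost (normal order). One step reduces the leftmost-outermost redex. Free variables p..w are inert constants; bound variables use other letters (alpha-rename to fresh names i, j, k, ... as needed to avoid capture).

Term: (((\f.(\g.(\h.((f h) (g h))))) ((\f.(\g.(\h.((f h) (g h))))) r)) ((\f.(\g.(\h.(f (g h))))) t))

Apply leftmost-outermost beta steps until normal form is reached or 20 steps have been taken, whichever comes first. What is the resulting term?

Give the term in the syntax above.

Step 0: (((\f.(\g.(\h.((f h) (g h))))) ((\f.(\g.(\h.((f h) (g h))))) r)) ((\f.(\g.(\h.(f (g h))))) t))
Step 1: ((\g.(\h.((((\f.(\g.(\h.((f h) (g h))))) r) h) (g h)))) ((\f.(\g.(\h.(f (g h))))) t))
Step 2: (\h.((((\f.(\g.(\h.((f h) (g h))))) r) h) (((\f.(\g.(\h.(f (g h))))) t) h)))
Step 3: (\h.(((\g.(\h.((r h) (g h)))) h) (((\f.(\g.(\h.(f (g h))))) t) h)))
Step 4: (\h.((\i.((r i) (h i))) (((\f.(\g.(\h.(f (g h))))) t) h)))
Step 5: (\h.((r (((\f.(\g.(\h.(f (g h))))) t) h)) (h (((\f.(\g.(\h.(f (g h))))) t) h))))
Step 6: (\h.((r ((\g.(\h.(t (g h)))) h)) (h (((\f.(\g.(\h.(f (g h))))) t) h))))
Step 7: (\h.((r (\i.(t (h i)))) (h (((\f.(\g.(\h.(f (g h))))) t) h))))
Step 8: (\h.((r (\i.(t (h i)))) (h ((\g.(\h.(t (g h)))) h))))
Step 9: (\h.((r (\i.(t (h i)))) (h (\i.(t (h i))))))

Answer: (\h.((r (\i.(t (h i)))) (h (\i.(t (h i))))))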